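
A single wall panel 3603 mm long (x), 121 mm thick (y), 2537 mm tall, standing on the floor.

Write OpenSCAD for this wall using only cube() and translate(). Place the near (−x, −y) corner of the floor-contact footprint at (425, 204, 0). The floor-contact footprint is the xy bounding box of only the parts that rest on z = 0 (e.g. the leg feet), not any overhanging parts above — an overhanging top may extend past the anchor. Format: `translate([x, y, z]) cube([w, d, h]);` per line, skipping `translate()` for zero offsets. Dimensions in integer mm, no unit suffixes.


translate([425, 204, 0]) cube([3603, 121, 2537]);


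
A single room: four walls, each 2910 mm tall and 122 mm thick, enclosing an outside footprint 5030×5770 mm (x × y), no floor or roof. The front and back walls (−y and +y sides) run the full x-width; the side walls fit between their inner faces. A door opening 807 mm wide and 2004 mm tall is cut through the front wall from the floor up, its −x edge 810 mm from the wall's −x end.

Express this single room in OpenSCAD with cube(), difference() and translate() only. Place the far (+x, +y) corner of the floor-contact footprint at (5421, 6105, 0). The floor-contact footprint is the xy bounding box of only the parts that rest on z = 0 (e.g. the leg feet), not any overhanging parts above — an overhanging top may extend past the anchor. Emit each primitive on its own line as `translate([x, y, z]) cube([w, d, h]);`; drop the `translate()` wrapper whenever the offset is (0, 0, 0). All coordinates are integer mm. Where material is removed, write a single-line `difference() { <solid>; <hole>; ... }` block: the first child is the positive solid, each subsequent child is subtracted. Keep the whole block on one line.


difference() { translate([391, 335, 0]) cube([5030, 122, 2910]); translate([1201, 335, 0]) cube([807, 122, 2004]); }
translate([391, 5983, 0]) cube([5030, 122, 2910]);
translate([391, 457, 0]) cube([122, 5526, 2910]);
translate([5299, 457, 0]) cube([122, 5526, 2910]);


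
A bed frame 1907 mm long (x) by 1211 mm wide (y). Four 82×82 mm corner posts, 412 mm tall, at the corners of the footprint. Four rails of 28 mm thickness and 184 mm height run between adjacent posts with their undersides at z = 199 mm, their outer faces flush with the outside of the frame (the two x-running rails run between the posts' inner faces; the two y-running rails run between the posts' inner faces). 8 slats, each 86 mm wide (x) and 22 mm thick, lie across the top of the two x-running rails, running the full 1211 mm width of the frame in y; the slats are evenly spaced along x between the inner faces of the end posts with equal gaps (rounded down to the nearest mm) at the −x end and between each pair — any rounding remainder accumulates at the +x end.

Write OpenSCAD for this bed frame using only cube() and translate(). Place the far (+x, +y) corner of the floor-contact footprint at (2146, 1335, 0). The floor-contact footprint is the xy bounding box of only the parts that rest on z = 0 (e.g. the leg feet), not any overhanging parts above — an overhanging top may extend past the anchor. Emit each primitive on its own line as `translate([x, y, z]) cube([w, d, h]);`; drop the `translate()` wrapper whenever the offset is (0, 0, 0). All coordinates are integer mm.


// slat z = rail_z + rail_h = 199 + 184 = 383
// slat gap = ⌊(1743 − 8·86) / 9⌋ = 117
translate([239, 124, 0]) cube([82, 82, 412]);
translate([239, 1253, 0]) cube([82, 82, 412]);
translate([2064, 124, 0]) cube([82, 82, 412]);
translate([2064, 1253, 0]) cube([82, 82, 412]);
translate([321, 124, 199]) cube([1743, 28, 184]);
translate([321, 1307, 199]) cube([1743, 28, 184]);
translate([239, 206, 199]) cube([28, 1047, 184]);
translate([2118, 206, 199]) cube([28, 1047, 184]);
translate([438, 124, 383]) cube([86, 1211, 22]);
translate([641, 124, 383]) cube([86, 1211, 22]);
translate([844, 124, 383]) cube([86, 1211, 22]);
translate([1047, 124, 383]) cube([86, 1211, 22]);
translate([1250, 124, 383]) cube([86, 1211, 22]);
translate([1453, 124, 383]) cube([86, 1211, 22]);
translate([1656, 124, 383]) cube([86, 1211, 22]);
translate([1859, 124, 383]) cube([86, 1211, 22]);


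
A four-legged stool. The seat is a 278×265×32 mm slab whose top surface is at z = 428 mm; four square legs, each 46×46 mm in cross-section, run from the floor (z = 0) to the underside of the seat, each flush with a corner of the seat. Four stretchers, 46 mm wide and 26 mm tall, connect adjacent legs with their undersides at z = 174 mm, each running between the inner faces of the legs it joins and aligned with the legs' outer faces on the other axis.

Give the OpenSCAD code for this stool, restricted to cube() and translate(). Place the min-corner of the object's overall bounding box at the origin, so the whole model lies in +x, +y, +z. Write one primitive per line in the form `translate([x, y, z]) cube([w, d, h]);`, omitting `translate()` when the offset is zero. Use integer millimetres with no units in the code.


translate([0, 0, 396]) cube([278, 265, 32]);
cube([46, 46, 396]);
translate([232, 0, 0]) cube([46, 46, 396]);
translate([0, 219, 0]) cube([46, 46, 396]);
translate([232, 219, 0]) cube([46, 46, 396]);
translate([46, 0, 174]) cube([186, 46, 26]);
translate([46, 219, 174]) cube([186, 46, 26]);
translate([0, 46, 174]) cube([46, 173, 26]);
translate([232, 46, 174]) cube([46, 173, 26]);


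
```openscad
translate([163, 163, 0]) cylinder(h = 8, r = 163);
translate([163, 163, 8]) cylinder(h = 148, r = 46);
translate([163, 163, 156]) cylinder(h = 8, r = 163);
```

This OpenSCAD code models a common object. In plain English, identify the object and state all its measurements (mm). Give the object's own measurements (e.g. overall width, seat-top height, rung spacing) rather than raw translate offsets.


A spool: two coaxial disc flanges of radius 163 mm and thickness 8 mm, joined by a core cylinder of radius 46 mm and height 148 mm. The lower flange rests on z = 0 and the three cylinders share a vertical axis.


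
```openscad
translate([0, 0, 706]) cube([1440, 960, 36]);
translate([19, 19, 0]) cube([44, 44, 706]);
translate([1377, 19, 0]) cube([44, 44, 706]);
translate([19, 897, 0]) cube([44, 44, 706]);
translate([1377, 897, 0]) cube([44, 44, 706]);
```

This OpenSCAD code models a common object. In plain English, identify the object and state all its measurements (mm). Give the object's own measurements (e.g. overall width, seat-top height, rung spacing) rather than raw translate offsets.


A table: top 1440 mm (x) × 960 mm (y), 36 mm thick, upper face at z = 742 mm, on four 44×44 mm square legs, each inset 19 mm from the nearest pair of top edges from z = 0 to the bottom of the top.


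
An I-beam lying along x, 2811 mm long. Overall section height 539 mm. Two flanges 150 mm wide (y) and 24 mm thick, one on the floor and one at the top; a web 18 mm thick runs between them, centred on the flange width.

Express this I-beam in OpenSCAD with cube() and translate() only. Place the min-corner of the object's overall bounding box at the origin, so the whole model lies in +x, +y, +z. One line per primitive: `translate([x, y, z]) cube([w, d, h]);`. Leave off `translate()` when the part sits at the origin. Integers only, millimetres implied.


cube([2811, 150, 24]);
translate([0, 66, 24]) cube([2811, 18, 491]);
translate([0, 0, 515]) cube([2811, 150, 24]);


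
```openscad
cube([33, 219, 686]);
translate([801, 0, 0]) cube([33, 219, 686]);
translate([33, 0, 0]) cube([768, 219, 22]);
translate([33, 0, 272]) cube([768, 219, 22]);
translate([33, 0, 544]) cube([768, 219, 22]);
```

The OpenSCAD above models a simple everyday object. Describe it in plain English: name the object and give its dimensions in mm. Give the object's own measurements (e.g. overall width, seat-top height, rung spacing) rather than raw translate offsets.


An open bookshelf. Two side panels, each 33 mm thick, 219 mm deep and 686 mm tall, stand 834 mm apart (outside-to-outside). Between them sit 3 shelves, each 22 mm thick and 219 mm deep, spanning the full gap between the sides. The bottom shelf rests on the floor (its underside at z = 0) and the clear gap between one shelf's top and the next shelf's underside is 250 mm.


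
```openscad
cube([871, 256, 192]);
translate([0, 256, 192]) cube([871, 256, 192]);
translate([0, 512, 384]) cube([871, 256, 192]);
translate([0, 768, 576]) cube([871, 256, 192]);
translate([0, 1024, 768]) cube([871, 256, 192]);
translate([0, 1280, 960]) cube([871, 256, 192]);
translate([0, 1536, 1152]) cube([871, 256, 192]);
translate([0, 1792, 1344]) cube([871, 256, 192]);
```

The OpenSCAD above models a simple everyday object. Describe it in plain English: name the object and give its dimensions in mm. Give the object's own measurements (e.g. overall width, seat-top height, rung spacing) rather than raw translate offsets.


A straight staircase of 8 solid steps. Each step is 871 mm wide (x), 256 mm deep (y, the going) and 192 mm tall (the rise). The first step rests on the floor; each subsequent step sits one going further in +y and one rise higher in +z, directly behind and above the previous step with no overlap.


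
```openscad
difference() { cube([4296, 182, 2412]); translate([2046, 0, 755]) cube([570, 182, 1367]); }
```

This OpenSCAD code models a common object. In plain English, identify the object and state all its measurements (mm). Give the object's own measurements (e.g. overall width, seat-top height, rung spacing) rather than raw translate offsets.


A wall 4296 mm long (x), 182 mm thick (y), 2412 mm tall, with a rectangular window opening cut through it. The opening is 570 mm wide and 1367 mm tall; its sill is at z = 755 mm and its near (−x) edge is 2046 mm from the wall's −x end. The opening passes through the full wall thickness.


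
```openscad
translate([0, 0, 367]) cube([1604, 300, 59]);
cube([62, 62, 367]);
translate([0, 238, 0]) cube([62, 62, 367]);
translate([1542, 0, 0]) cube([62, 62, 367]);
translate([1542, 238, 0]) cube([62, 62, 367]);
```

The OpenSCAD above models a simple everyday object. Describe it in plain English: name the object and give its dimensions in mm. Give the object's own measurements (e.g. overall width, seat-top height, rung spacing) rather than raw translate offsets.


A bench: a 1604×300 mm seat slab, 59 mm thick, top at z = 426 mm, on four 62×62 mm square legs flush with the seat corners and standing on z = 0.


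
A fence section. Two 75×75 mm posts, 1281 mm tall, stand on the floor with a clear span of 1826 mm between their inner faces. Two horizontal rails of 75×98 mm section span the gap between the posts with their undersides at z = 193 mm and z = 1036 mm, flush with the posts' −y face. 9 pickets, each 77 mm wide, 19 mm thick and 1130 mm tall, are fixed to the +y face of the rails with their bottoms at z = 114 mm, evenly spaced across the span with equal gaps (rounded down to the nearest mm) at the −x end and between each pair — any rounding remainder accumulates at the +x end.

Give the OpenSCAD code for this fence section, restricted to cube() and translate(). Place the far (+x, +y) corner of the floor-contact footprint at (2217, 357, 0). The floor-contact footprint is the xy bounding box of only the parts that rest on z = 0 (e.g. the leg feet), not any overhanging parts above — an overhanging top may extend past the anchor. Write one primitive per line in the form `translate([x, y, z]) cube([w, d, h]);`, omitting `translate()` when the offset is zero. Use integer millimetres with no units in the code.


translate([241, 282, 0]) cube([75, 75, 1281]);
translate([2142, 282, 0]) cube([75, 75, 1281]);
translate([316, 282, 193]) cube([1826, 75, 98]);
translate([316, 282, 1036]) cube([1826, 75, 98]);
translate([429, 357, 114]) cube([77, 19, 1130]);
translate([619, 357, 114]) cube([77, 19, 1130]);
translate([809, 357, 114]) cube([77, 19, 1130]);
translate([999, 357, 114]) cube([77, 19, 1130]);
translate([1189, 357, 114]) cube([77, 19, 1130]);
translate([1379, 357, 114]) cube([77, 19, 1130]);
translate([1569, 357, 114]) cube([77, 19, 1130]);
translate([1759, 357, 114]) cube([77, 19, 1130]);
translate([1949, 357, 114]) cube([77, 19, 1130]);


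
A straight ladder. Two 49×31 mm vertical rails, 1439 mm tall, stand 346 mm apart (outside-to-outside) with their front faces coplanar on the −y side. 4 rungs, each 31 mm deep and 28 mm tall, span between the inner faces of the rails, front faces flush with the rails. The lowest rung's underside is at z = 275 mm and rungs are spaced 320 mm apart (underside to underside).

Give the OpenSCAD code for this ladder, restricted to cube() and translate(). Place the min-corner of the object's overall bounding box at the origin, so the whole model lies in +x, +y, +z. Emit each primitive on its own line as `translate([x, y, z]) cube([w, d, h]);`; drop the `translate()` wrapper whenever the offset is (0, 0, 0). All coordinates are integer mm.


// rung span = 346 - 2*49 = 248
// rung[k] z = 275 + k*320
cube([49, 31, 1439]);
translate([297, 0, 0]) cube([49, 31, 1439]);
translate([49, 0, 275]) cube([248, 31, 28]);
translate([49, 0, 595]) cube([248, 31, 28]);
translate([49, 0, 915]) cube([248, 31, 28]);
translate([49, 0, 1235]) cube([248, 31, 28]);


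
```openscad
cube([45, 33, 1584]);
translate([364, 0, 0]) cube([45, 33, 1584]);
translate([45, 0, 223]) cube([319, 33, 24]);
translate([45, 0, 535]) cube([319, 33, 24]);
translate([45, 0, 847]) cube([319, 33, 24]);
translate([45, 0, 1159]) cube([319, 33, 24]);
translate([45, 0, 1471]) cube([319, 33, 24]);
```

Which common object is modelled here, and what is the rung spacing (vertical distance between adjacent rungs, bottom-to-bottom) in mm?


A ladder. The rung spacing is 312 mm.

Two tall 45×33 posts with 5 short bars between them — a ladder. Adjacent rungs sit at z = 223 and z = 535, so the spacing is 535 − 223 = 312 mm.


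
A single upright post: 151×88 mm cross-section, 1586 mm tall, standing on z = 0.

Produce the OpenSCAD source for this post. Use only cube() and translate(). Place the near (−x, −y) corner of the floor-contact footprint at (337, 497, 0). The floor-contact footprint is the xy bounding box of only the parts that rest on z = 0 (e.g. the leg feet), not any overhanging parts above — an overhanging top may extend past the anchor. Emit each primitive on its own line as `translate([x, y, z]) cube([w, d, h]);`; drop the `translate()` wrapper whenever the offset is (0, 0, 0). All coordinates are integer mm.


translate([337, 497, 0]) cube([151, 88, 1586]);


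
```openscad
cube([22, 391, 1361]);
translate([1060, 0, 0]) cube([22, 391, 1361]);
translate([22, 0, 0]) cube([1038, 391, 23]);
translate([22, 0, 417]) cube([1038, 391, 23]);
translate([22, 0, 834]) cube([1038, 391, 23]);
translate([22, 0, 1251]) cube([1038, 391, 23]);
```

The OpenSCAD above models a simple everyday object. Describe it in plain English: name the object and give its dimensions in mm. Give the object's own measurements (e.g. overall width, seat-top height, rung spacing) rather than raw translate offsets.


An open bookshelf. Two side panels, each 22 mm thick, 391 mm deep and 1361 mm tall, stand 1082 mm apart (outside-to-outside). Between them sit 4 shelves, each 23 mm thick and 391 mm deep, spanning the full gap between the sides. The bottom shelf rests on the floor (its underside at z = 0) and the clear gap between one shelf's top and the next shelf's underside is 394 mm.


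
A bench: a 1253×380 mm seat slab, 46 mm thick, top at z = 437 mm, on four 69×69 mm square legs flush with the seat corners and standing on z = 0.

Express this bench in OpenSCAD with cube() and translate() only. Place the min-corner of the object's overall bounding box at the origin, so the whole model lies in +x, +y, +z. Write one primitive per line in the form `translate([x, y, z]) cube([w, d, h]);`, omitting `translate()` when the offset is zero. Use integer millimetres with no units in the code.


translate([0, 0, 391]) cube([1253, 380, 46]);
cube([69, 69, 391]);
translate([0, 311, 0]) cube([69, 69, 391]);
translate([1184, 0, 0]) cube([69, 69, 391]);
translate([1184, 311, 0]) cube([69, 69, 391]);


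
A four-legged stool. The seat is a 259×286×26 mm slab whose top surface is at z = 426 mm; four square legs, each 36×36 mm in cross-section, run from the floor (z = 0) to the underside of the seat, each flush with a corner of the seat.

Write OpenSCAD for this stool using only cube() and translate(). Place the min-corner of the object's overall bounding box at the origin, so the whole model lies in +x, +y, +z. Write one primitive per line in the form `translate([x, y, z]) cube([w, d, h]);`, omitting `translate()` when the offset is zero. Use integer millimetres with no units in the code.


// leg_h = 426 - 26 = 400
translate([0, 0, 400]) cube([259, 286, 26]);
cube([36, 36, 400]);
translate([223, 0, 0]) cube([36, 36, 400]);
translate([0, 250, 0]) cube([36, 36, 400]);
translate([223, 250, 0]) cube([36, 36, 400]);


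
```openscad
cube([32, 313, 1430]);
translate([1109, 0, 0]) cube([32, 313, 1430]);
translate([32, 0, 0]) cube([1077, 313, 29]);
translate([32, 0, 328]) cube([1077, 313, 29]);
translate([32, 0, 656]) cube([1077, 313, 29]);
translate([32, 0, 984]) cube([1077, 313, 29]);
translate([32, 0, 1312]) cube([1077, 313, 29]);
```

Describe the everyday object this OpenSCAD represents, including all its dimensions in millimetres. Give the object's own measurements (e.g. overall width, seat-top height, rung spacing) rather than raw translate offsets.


An open bookshelf. Two side panels, each 32 mm thick, 313 mm deep and 1430 mm tall, stand 1141 mm apart (outside-to-outside). Between them sit 5 shelves, each 29 mm thick and 313 mm deep, spanning the full gap between the sides. The bottom shelf rests on the floor (its underside at z = 0) and the clear gap between one shelf's top and the next shelf's underside is 299 mm.


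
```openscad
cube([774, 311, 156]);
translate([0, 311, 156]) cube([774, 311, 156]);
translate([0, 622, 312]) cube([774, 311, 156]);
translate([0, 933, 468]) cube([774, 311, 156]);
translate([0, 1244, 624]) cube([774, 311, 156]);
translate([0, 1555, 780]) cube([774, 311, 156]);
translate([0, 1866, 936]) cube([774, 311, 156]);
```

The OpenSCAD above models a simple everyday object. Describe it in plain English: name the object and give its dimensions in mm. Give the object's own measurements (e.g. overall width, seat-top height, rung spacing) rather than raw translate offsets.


A straight staircase of 7 solid steps. Each step is 774 mm wide (x), 311 mm deep (y, the going) and 156 mm tall (the rise). The first step rests on the floor; each subsequent step sits one going further in +y and one rise higher in +z, directly behind and above the previous step with no overlap.


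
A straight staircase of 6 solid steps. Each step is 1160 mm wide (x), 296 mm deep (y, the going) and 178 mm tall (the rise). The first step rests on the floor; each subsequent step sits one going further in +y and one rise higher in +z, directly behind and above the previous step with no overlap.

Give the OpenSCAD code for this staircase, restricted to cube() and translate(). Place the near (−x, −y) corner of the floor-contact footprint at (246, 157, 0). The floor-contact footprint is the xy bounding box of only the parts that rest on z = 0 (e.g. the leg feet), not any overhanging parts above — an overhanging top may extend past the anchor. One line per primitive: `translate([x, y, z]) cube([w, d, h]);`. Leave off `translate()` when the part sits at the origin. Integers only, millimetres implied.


translate([246, 157, 0]) cube([1160, 296, 178]);
translate([246, 453, 178]) cube([1160, 296, 178]);
translate([246, 749, 356]) cube([1160, 296, 178]);
translate([246, 1045, 534]) cube([1160, 296, 178]);
translate([246, 1341, 712]) cube([1160, 296, 178]);
translate([246, 1637, 890]) cube([1160, 296, 178]);


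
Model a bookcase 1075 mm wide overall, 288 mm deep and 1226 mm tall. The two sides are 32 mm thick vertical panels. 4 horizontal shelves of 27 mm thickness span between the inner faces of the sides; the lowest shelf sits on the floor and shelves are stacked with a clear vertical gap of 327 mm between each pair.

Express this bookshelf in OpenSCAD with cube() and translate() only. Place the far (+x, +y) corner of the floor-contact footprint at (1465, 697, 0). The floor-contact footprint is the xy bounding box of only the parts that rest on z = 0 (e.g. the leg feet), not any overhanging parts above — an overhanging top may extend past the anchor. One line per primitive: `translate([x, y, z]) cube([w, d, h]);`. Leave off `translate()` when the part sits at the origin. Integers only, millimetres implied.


translate([390, 409, 0]) cube([32, 288, 1226]);
translate([1433, 409, 0]) cube([32, 288, 1226]);
translate([422, 409, 0]) cube([1011, 288, 27]);
translate([422, 409, 354]) cube([1011, 288, 27]);
translate([422, 409, 708]) cube([1011, 288, 27]);
translate([422, 409, 1062]) cube([1011, 288, 27]);


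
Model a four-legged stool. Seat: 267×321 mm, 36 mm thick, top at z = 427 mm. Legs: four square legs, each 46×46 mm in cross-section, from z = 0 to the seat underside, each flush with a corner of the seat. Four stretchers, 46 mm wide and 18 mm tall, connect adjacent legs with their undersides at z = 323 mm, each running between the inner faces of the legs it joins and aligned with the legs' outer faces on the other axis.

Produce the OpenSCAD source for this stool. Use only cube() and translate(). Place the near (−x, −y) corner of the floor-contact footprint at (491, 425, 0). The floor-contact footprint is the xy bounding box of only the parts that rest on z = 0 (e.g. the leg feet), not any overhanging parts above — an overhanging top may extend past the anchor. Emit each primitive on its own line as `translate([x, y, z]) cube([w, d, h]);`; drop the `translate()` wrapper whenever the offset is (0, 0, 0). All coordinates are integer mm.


translate([491, 425, 391]) cube([267, 321, 36]);
translate([491, 425, 0]) cube([46, 46, 391]);
translate([712, 425, 0]) cube([46, 46, 391]);
translate([491, 700, 0]) cube([46, 46, 391]);
translate([712, 700, 0]) cube([46, 46, 391]);
translate([537, 425, 323]) cube([175, 46, 18]);
translate([537, 700, 323]) cube([175, 46, 18]);
translate([491, 471, 323]) cube([46, 229, 18]);
translate([712, 471, 323]) cube([46, 229, 18]);


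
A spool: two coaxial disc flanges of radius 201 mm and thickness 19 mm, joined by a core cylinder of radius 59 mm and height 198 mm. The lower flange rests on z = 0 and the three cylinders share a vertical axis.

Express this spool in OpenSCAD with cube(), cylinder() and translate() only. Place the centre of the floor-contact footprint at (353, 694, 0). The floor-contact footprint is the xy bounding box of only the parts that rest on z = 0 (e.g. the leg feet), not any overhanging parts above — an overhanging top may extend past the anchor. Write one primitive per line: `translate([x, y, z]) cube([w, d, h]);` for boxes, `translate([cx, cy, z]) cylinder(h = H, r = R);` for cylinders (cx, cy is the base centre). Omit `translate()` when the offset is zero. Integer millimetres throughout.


translate([353, 694, 0]) cylinder(h = 19, r = 201);
translate([353, 694, 19]) cylinder(h = 198, r = 59);
translate([353, 694, 217]) cylinder(h = 19, r = 201);


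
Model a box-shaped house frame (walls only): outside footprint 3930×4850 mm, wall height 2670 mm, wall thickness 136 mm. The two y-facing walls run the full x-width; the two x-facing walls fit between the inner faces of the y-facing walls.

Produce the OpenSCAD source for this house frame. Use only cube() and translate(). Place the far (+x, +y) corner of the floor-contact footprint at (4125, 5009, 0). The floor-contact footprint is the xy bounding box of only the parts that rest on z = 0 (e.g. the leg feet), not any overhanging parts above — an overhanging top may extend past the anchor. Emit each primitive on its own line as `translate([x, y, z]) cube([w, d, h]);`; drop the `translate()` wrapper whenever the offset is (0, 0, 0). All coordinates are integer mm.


translate([195, 159, 0]) cube([3930, 136, 2670]);
translate([195, 4873, 0]) cube([3930, 136, 2670]);
translate([195, 295, 0]) cube([136, 4578, 2670]);
translate([3989, 295, 0]) cube([136, 4578, 2670]);


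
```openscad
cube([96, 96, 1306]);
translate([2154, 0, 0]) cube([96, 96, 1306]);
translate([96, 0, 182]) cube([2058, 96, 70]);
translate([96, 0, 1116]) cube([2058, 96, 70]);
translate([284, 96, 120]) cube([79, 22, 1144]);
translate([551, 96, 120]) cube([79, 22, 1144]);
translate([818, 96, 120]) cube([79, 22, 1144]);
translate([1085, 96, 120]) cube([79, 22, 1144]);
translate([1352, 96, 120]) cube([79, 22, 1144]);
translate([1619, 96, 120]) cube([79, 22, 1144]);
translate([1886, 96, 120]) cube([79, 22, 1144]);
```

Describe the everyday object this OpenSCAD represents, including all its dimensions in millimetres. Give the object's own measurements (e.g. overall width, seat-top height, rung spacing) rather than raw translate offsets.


A fence section. Two 96×96 mm posts, 1306 mm tall, stand on the floor with a clear span of 2058 mm between their inner faces. Two horizontal rails of 96×70 mm section span the gap between the posts with their undersides at z = 182 mm and z = 1116 mm, flush with the posts' −y face. 7 pickets, each 79 mm wide, 22 mm thick and 1144 mm tall, are fixed to the +y face of the rails with their bottoms at z = 120 mm, spaced across the span with a 188 mm gap after the −x post and between neighbouring pickets, with 189 mm left before the +x post.


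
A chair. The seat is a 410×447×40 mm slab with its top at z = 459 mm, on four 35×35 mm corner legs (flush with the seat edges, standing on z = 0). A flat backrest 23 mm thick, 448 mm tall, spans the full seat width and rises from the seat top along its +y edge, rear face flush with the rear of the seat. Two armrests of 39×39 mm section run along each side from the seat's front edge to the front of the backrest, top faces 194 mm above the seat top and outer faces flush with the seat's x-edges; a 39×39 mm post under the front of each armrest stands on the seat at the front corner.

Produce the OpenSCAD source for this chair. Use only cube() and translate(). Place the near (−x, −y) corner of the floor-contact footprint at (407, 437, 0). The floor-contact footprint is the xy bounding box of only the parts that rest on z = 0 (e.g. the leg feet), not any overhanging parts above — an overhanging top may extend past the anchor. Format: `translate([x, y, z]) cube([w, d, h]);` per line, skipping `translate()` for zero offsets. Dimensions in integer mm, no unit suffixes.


// leg_h = 459 - 40 = 419
// arm post h = 194 - 39 = 155
translate([407, 437, 419]) cube([410, 447, 40]);
translate([407, 437, 0]) cube([35, 35, 419]);
translate([782, 437, 0]) cube([35, 35, 419]);
translate([407, 849, 0]) cube([35, 35, 419]);
translate([782, 849, 0]) cube([35, 35, 419]);
translate([407, 861, 459]) cube([410, 23, 448]);
translate([407, 437, 614]) cube([39, 424, 39]);
translate([778, 437, 614]) cube([39, 424, 39]);
translate([407, 437, 459]) cube([39, 39, 155]);
translate([778, 437, 459]) cube([39, 39, 155]);


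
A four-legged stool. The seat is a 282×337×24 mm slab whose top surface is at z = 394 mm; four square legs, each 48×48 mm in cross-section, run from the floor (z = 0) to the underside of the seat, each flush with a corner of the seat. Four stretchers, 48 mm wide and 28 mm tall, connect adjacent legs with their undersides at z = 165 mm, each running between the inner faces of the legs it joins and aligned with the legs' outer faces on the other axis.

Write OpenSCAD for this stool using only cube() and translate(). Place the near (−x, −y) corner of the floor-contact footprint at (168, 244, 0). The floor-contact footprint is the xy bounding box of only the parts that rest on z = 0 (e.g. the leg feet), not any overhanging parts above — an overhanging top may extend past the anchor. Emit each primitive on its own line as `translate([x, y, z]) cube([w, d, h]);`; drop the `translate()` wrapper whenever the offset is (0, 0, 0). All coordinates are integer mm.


// leg_h = 394 - 24 = 370
// stretcher span = 282 - 2*48 = 186
translate([168, 244, 370]) cube([282, 337, 24]);
translate([168, 244, 0]) cube([48, 48, 370]);
translate([402, 244, 0]) cube([48, 48, 370]);
translate([168, 533, 0]) cube([48, 48, 370]);
translate([402, 533, 0]) cube([48, 48, 370]);
translate([216, 244, 165]) cube([186, 48, 28]);
translate([216, 533, 165]) cube([186, 48, 28]);
translate([168, 292, 165]) cube([48, 241, 28]);
translate([402, 292, 165]) cube([48, 241, 28]);


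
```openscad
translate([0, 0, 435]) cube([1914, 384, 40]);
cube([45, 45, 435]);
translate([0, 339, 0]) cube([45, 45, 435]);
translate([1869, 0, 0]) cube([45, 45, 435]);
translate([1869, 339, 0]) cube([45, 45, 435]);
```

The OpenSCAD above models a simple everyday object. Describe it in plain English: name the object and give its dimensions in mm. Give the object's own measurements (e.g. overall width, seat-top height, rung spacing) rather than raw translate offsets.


A long wooden bench with a 1914 mm (x) × 384 mm (y) seat, 40 mm thick, its top surface 475 mm above the floor. Four 45 mm square legs at the seat corners, flush with the edges, run from z = 0 to the seat underside.


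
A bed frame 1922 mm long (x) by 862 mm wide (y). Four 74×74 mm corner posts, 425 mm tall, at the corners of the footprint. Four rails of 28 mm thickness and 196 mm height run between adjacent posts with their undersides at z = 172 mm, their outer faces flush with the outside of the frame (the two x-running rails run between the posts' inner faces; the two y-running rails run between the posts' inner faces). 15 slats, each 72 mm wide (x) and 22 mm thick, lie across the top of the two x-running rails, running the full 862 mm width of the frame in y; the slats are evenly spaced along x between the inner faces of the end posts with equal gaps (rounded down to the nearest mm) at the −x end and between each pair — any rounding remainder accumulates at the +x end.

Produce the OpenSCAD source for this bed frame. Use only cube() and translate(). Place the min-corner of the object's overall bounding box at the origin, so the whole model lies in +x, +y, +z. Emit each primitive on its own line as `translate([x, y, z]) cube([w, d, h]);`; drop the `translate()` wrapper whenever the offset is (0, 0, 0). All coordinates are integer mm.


cube([74, 74, 425]);
translate([0, 788, 0]) cube([74, 74, 425]);
translate([1848, 0, 0]) cube([74, 74, 425]);
translate([1848, 788, 0]) cube([74, 74, 425]);
translate([74, 0, 172]) cube([1774, 28, 196]);
translate([74, 834, 172]) cube([1774, 28, 196]);
translate([0, 74, 172]) cube([28, 714, 196]);
translate([1894, 74, 172]) cube([28, 714, 196]);
translate([117, 0, 368]) cube([72, 862, 22]);
translate([232, 0, 368]) cube([72, 862, 22]);
translate([347, 0, 368]) cube([72, 862, 22]);
translate([462, 0, 368]) cube([72, 862, 22]);
translate([577, 0, 368]) cube([72, 862, 22]);
translate([692, 0, 368]) cube([72, 862, 22]);
translate([807, 0, 368]) cube([72, 862, 22]);
translate([922, 0, 368]) cube([72, 862, 22]);
translate([1037, 0, 368]) cube([72, 862, 22]);
translate([1152, 0, 368]) cube([72, 862, 22]);
translate([1267, 0, 368]) cube([72, 862, 22]);
translate([1382, 0, 368]) cube([72, 862, 22]);
translate([1497, 0, 368]) cube([72, 862, 22]);
translate([1612, 0, 368]) cube([72, 862, 22]);
translate([1727, 0, 368]) cube([72, 862, 22]);


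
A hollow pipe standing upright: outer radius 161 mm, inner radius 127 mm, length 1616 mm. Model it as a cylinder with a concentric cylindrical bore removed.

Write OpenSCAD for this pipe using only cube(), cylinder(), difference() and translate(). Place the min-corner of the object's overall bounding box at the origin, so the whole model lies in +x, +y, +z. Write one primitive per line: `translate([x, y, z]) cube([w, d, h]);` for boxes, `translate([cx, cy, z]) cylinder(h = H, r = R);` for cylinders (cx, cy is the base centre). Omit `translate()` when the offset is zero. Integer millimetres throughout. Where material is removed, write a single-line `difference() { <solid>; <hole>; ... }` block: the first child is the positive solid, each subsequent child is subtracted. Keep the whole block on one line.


difference() { translate([161, 161, 0]) cylinder(h = 1616, r = 161); translate([161, 161, 0]) cylinder(h = 1616, r = 127); }


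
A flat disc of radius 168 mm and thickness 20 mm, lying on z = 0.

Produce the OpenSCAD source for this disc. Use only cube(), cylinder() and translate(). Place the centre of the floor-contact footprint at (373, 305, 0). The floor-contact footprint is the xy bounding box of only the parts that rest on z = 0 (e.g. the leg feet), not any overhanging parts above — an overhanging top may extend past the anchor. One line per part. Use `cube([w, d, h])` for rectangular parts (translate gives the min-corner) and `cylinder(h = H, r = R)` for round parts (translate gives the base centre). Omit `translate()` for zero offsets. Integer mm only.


translate([373, 305, 0]) cylinder(h = 20, r = 168);


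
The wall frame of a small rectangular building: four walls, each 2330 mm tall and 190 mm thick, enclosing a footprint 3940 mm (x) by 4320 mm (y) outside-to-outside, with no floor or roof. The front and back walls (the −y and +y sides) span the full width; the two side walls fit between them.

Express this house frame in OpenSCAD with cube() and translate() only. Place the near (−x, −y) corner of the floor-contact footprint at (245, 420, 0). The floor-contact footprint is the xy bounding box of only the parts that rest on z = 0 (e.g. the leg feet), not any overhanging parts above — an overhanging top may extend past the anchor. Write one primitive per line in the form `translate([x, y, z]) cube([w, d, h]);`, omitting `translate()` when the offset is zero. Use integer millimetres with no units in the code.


translate([245, 420, 0]) cube([3940, 190, 2330]);
translate([245, 4550, 0]) cube([3940, 190, 2330]);
translate([245, 610, 0]) cube([190, 3940, 2330]);
translate([3995, 610, 0]) cube([190, 3940, 2330]);


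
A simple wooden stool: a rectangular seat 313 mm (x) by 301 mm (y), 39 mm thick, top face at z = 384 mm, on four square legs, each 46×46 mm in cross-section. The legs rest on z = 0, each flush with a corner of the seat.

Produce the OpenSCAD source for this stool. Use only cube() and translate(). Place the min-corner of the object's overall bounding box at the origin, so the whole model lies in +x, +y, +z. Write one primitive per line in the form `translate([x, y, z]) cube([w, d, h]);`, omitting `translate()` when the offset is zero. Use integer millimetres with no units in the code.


translate([0, 0, 345]) cube([313, 301, 39]);
cube([46, 46, 345]);
translate([267, 0, 0]) cube([46, 46, 345]);
translate([0, 255, 0]) cube([46, 46, 345]);
translate([267, 255, 0]) cube([46, 46, 345]);


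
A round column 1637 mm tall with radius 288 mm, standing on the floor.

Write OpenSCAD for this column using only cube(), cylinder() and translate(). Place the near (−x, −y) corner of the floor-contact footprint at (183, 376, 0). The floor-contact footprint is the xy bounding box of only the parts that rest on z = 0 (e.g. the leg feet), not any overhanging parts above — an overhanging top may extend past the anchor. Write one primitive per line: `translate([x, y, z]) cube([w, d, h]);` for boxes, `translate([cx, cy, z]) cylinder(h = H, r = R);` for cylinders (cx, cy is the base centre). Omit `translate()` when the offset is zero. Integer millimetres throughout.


translate([471, 664, 0]) cylinder(h = 1637, r = 288);


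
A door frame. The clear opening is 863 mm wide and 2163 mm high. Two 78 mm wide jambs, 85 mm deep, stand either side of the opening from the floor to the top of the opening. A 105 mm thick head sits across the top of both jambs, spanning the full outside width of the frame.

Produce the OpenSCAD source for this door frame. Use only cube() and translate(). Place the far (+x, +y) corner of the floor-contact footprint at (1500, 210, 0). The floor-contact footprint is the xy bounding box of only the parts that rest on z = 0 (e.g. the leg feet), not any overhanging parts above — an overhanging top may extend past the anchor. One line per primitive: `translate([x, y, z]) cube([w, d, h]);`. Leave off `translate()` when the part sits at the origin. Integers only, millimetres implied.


translate([481, 125, 0]) cube([78, 85, 2163]);
translate([1422, 125, 0]) cube([78, 85, 2163]);
translate([481, 125, 2163]) cube([1019, 85, 105]);


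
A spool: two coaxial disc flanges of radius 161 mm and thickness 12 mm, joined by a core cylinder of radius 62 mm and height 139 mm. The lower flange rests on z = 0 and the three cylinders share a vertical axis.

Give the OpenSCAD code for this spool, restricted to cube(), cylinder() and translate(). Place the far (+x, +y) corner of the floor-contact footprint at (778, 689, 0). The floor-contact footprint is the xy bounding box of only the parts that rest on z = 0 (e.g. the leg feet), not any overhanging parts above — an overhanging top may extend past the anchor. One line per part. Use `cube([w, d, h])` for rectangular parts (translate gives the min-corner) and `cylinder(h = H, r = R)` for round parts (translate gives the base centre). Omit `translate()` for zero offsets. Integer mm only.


translate([617, 528, 0]) cylinder(h = 12, r = 161);
translate([617, 528, 12]) cylinder(h = 139, r = 62);
translate([617, 528, 151]) cylinder(h = 12, r = 161);


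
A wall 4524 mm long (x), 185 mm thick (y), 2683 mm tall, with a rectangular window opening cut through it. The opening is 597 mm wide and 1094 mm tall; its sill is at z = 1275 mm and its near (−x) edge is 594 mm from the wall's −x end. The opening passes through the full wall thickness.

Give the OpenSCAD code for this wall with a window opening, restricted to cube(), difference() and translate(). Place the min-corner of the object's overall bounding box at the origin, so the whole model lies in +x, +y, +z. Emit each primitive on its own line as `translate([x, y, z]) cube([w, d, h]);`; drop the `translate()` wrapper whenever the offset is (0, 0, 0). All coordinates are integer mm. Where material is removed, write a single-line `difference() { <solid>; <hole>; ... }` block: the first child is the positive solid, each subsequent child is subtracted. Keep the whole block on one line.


difference() { cube([4524, 185, 2683]); translate([594, 0, 1275]) cube([597, 185, 1094]); }


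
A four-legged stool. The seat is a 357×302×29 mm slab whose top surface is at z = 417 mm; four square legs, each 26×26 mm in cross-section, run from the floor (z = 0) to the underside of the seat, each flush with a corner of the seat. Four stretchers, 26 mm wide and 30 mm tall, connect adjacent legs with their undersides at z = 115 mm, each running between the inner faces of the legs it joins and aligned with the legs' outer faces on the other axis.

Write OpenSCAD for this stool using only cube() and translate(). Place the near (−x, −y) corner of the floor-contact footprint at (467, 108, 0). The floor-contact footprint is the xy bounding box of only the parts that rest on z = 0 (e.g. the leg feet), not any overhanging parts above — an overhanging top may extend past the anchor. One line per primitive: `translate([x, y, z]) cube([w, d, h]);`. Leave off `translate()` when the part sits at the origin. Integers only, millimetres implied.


translate([467, 108, 388]) cube([357, 302, 29]);
translate([467, 108, 0]) cube([26, 26, 388]);
translate([798, 108, 0]) cube([26, 26, 388]);
translate([467, 384, 0]) cube([26, 26, 388]);
translate([798, 384, 0]) cube([26, 26, 388]);
translate([493, 108, 115]) cube([305, 26, 30]);
translate([493, 384, 115]) cube([305, 26, 30]);
translate([467, 134, 115]) cube([26, 250, 30]);
translate([798, 134, 115]) cube([26, 250, 30]);


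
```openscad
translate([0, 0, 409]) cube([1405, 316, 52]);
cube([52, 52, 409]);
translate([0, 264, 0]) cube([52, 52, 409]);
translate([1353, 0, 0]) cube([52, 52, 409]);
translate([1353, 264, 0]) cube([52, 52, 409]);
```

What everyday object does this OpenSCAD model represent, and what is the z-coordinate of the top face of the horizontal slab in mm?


A bench. The seat-top height is 461 mm.

A long slab on four corner posts — a bench. The slab sits at z = 409 with thickness 52, so the top is 409 + 52 = 461 mm.
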